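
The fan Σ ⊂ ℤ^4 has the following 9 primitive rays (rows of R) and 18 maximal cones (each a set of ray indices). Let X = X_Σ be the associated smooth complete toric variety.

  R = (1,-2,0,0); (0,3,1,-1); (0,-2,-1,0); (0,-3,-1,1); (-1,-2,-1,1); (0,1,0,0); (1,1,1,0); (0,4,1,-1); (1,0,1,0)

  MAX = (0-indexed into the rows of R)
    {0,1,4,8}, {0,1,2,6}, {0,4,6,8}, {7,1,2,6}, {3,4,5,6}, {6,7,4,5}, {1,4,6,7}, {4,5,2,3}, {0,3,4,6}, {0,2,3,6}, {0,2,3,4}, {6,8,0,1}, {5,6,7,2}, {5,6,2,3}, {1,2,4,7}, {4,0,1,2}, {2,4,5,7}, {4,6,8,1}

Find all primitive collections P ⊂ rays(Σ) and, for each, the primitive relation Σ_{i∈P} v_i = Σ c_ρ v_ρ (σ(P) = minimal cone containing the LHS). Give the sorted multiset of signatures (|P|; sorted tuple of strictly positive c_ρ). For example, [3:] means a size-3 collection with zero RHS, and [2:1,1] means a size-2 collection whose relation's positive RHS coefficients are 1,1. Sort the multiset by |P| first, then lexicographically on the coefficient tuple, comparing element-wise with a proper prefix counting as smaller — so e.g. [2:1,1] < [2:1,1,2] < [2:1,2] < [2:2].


11 minimal non-faces of Δ(Σ) (on 9 rays):

  P={1,3}:  v_{1} + v_{3} = 0 — sig = [2:]
  P={1,5}:  v_{1} + v_{5} = v_{7} — sig = [2:1]
  P={2,8}:  v_{2} + v_{8} = v_{0} — sig = [2:1]
  P={3,7}:  v_{3} + v_{7} = v_{5} — sig = [2:1]
  P={5,8}:  v_{5} + v_{8} = v_{6} — sig = [2:1]
  P={0,5}:  v_{0} + v_{5} = v_{2} + v_{6} — sig = [2:1,1]
  P={7,8}:  v_{7} + v_{8} = v_{1} + v_{6} — sig = [2:1,1]
  P={0,7}:  v_{0} + v_{7} = v_{1} + v_{2} + v_{6} — sig = [2:1,1,1]
  P={3,8}:  v_{3} + v_{8} = v_{0} + v_{4} + v_{6} — sig = [2:1,1,1]
  P={2,4,6}:  v_{2} + v_{4} + v_{6} = v_{3} — sig = [3:1]
  P={0,1,4,6}:  v_{0} + v_{1} + v_{4} + v_{6} = v_{8} — sig = [4:1]

Hence PRS(X_Σ) =
{ [2:],  [2:1] ×4,  [2:1,1] ×2,  [2:1,1,1] ×2,  [3:1],  [4:1] }


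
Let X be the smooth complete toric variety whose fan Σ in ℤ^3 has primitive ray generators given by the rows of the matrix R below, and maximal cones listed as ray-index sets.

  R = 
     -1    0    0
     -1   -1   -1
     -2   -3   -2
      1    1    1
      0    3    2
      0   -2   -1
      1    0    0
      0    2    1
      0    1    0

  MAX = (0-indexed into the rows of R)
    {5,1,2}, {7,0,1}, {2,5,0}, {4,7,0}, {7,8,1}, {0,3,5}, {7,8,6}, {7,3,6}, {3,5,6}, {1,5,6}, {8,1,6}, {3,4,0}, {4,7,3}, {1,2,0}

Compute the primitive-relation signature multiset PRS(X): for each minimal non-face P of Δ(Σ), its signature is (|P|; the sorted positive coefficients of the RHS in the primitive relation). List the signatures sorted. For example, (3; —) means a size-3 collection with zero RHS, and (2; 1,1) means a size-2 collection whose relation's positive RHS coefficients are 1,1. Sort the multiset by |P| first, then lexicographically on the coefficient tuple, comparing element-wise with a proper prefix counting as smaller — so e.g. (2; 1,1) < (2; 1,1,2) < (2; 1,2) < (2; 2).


Minimal non-faces — 18 found among 9 rays, 14 max cones:

  {0,6}:  v_{0} + v_{6} = 0  ⟹  sig = (2; —)
  {1,3}:  v_{1} + v_{3} = 0  ⟹  sig = (2; —)
  {5,7}:  v_{5} + v_{7} = 0  ⟹  sig = (2; —)
  {0,8}:  v_{0} + v_{8} = v_{1} + v_{7}  ⟹  sig = (2; 1,1)
  {1,4}:  v_{1} + v_{4} = v_{0} + v_{7}  ⟹  sig = (2; 1,1)
  {2,3}:  v_{2} + v_{3} = v_{0} + v_{5}  ⟹  sig = (2; 1,1)
  {2,6}:  v_{2} + v_{6} = v_{1} + v_{5}  ⟹  sig = (2; 1,1)
  {2,7}:  v_{2} + v_{7} = v_{0} + v_{1}  ⟹  sig = (2; 1,1)
  {3,8}:  v_{3} + v_{8} = v_{6} + v_{7}  ⟹  sig = (2; 1,1)
  {4,5}:  v_{4} + v_{5} = v_{0} + v_{3}  ⟹  sig = (2; 1,1)
  {4,6}:  v_{4} + v_{6} = v_{3} + v_{7}  ⟹  sig = (2; 1,1)
  {5,8}:  v_{5} + v_{8} = v_{1} + v_{6}  ⟹  sig = (2; 1,1)
  {2,4}:  v_{2} + v_{4} = 2·v_{0}  ⟹  sig = (2; 2)
  {2,8}:  v_{2} + v_{8} = 2·v_{1}  ⟹  sig = (2; 2)
  {4,8}:  v_{4} + v_{8} = 2·v_{7}  ⟹  sig = (2; 2)
  {0,1,5}:  v_{0} + v_{1} + v_{5} = v_{2}  ⟹  sig = (3; 1)
  {0,3,7}:  v_{0} + v_{3} + v_{7} = v_{4}  ⟹  sig = (3; 1)
  {1,6,7}:  v_{1} + v_{6} + v_{7} = v_{8}  ⟹  sig = (3; 1)

so the primitive-relation signature multiset is
[(2; —), (2; —), (2; —), (2; 1,1), (2; 1,1), (2; 1,1), (2; 1,1), (2; 1,1), (2; 1,1), (2; 1,1), (2; 1,1), (2; 1,1), (2; 2), (2; 2), (2; 2), (3; 1), (3; 1), (3; 1)]


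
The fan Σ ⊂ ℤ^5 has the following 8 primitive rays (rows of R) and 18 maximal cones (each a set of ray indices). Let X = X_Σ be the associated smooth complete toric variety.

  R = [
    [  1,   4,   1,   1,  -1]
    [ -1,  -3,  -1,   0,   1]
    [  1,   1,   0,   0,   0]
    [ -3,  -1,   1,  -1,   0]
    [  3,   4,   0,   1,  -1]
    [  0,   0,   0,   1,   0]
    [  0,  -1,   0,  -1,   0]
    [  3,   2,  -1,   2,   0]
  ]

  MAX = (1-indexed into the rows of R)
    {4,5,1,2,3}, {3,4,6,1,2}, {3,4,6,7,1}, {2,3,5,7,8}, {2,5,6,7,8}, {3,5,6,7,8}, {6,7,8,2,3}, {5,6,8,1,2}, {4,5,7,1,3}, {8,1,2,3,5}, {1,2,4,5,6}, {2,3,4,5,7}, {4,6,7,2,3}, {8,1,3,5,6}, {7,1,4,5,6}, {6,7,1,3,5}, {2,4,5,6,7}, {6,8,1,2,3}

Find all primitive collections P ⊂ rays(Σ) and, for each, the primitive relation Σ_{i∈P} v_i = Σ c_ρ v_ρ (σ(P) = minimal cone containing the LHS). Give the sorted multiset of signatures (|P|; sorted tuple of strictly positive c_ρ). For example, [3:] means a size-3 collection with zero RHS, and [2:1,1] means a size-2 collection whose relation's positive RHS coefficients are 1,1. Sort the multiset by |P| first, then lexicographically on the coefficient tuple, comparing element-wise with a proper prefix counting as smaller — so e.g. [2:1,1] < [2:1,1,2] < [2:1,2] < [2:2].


Σ has 5 primitive collections:

  {4,8}:  v_{4} + v_{8} = v_{1} + v_{2}  ⇒ sig = [2:1,1]
  {1,2,7}:  v_{1} + v_{2} + v_{7} = 0  ⇒ sig = [3:]
  {1,7,8}:  v_{1} + v_{7} + v_{8} = v_{3} + v_{5} + v_{6}  ⇒ sig = [3:1,1,1]
  {2,3,5,6}:  v_{2} + v_{3} + v_{5} + v_{6} = v_{8}  ⇒ sig = [4:1]
  {3,4,5,6}:  v_{3} + v_{4} + v_{5} + v_{6} = v_{1}  ⇒ sig = [4:1]

Signatures (|P|; sorted positive RHS coefficients), sorted:
[[2:1,1], [3:], [3:1,1,1], [4:1], [4:1]]


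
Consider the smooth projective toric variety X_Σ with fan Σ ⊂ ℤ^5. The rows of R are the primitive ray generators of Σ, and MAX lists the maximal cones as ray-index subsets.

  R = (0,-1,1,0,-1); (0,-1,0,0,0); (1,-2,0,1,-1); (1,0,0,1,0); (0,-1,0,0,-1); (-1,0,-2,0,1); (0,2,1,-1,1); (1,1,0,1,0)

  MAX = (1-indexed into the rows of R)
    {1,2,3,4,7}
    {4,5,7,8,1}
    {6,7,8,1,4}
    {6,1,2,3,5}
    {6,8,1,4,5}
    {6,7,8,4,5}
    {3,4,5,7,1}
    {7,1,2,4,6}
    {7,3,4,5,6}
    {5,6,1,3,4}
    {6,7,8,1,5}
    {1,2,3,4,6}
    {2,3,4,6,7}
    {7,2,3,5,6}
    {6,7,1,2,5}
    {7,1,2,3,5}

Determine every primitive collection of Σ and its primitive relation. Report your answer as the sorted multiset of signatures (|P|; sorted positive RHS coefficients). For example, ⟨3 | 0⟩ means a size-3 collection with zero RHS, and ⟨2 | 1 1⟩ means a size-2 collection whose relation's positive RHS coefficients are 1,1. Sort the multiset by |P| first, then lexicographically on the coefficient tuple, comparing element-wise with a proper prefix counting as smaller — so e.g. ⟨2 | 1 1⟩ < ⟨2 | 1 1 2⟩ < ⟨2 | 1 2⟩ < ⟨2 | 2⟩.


Δ(Σ) — 8 vertices, 5 min non-faces:

  P={2,8}:  v_{2} + v_{8} = v_{4}  →  sig = ⟨2 | 1⟩
  P={3,8}:  v_{3} + v_{8} = 2·v_{4} + v_{5}  →  sig = ⟨2 | 1 2⟩
  P={2,4,5}:  v_{2} + v_{4} + v_{5} = v_{3}  →  sig = ⟨3 | 1⟩
  P={1,3,6,7}:  v_{1} + v_{3} + v_{6} + v_{7} = v_{2}  →  sig = ⟨4 | 1⟩
  P={1,4,5,6,7}:  v_{1} + v_{4} + v_{5} + v_{6} + v_{7} = 0  →  sig = ⟨5 | 0⟩

Sorted signature multiset PRS(X):
    ⟨2 | 1⟩
    ⟨2 | 1 2⟩
    ⟨3 | 1⟩
    ⟨4 | 1⟩
    ⟨5 | 0⟩


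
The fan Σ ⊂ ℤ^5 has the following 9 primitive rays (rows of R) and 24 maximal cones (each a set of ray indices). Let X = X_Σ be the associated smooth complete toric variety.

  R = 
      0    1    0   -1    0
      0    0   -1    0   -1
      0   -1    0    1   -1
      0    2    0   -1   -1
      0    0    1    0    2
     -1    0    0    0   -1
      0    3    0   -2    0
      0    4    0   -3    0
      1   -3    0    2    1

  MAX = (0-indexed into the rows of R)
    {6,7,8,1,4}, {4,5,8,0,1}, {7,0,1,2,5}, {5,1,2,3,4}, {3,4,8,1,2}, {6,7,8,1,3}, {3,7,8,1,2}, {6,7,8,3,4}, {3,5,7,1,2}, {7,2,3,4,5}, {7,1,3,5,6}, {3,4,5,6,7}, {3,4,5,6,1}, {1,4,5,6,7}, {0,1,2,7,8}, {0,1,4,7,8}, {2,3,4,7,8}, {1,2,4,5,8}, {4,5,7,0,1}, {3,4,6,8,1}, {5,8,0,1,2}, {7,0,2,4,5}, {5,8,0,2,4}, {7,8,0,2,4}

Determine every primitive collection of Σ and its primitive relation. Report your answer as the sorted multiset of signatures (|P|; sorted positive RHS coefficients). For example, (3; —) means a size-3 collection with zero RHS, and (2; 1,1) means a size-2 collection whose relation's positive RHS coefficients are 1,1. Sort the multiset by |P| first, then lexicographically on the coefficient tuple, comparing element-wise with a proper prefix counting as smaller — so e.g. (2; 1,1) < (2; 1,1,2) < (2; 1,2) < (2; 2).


The 9 primitive collections of Σ (r=9, n=5):

  P = {0,6}:  v_{0} + v_{6} = v_{7}  →  sig = (2; 1)
  P = {2,6}:  v_{2} + v_{6} = v_{3}  →  sig = (2; 1)
  P = {0,3}:  v_{0} + v_{3} = v_{2} + v_{7}  →  sig = (2; 1,1)
  P = {5,6,8}:  v_{5} + v_{6} + v_{8} = 0  →  sig = (3; —)
  P = {3,5,8}:  v_{3} + v_{5} + v_{8} = v_{2}  →  sig = (3; 1)
  P = {5,7,8}:  v_{5} + v_{7} + v_{8} = v_{0}  →  sig = (3; 1)
  P = {0,1,2,4}:  v_{0} + v_{1} + v_{2} + v_{4} = 0  →  sig = (4; —)
  P = {1,2,4,7}:  v_{1} + v_{2} + v_{4} + v_{7} = v_{6}  →  sig = (4; 1)
  P = {1,3,4,7}:  v_{1} + v_{3} + v_{4} + v_{7} = 2·v_{6}  →  sig = (4; 2)

Signatures (|P|; sorted positive RHS coefficients), sorted:
{ (2; 1) ×2,  (2; 1,1),  (3; —),  (3; 1) ×2,  (4; —),  (4; 1),  (4; 2) }


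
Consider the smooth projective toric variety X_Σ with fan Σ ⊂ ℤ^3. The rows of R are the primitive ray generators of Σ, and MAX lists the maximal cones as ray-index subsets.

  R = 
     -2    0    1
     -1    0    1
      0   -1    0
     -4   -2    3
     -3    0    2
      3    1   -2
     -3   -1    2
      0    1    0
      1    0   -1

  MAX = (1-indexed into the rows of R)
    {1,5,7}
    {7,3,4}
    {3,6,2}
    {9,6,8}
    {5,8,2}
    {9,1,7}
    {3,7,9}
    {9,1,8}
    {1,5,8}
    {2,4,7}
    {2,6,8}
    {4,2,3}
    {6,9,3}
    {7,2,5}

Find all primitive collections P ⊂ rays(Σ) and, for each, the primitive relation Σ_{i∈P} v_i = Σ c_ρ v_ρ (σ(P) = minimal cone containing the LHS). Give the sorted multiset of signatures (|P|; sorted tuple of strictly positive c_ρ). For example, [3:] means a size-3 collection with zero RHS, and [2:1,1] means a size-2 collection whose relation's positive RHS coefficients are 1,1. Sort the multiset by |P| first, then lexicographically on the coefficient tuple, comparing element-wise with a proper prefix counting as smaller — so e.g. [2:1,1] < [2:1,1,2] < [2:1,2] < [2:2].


|primitive collections| = 16. Relations:

  {2,9}:  v_{2} + v_{9} = 0 — sig = [2:]
  {3,8}:  v_{3} + v_{8} = 0 — sig = [2:]
  {6,7}:  v_{6} + v_{7} = 0 — sig = [2:]
  {1,2}:  v_{1} + v_{2} = v_{5} — sig = [2:1]
  {3,5}:  v_{3} + v_{5} = v_{7} — sig = [2:1]
  {5,6}:  v_{5} + v_{6} = v_{8} — sig = [2:1]
  {5,9}:  v_{5} + v_{9} = v_{1} — sig = [2:1]
  {7,8}:  v_{7} + v_{8} = v_{5} — sig = [2:1]
  {1,3}:  v_{1} + v_{3} = v_{7} + v_{9} — sig = [2:1,1]
  {1,6}:  v_{1} + v_{6} = v_{8} + v_{9} — sig = [2:1,1]
  {4,6}:  v_{4} + v_{6} = v_{2} + v_{3} — sig = [2:1,1]
  {4,8}:  v_{4} + v_{8} = v_{2} + v_{7} — sig = [2:1,1]
  {4,9}:  v_{4} + v_{9} = v_{3} + v_{7} — sig = [2:1,1]
  {4,5}:  v_{4} + v_{5} = v_{2} + 2·v_{7} — sig = [2:1,2]
  {1,4}:  v_{1} + v_{4} = 2·v_{7} — sig = [2:2]
  {2,3,7}:  v_{2} + v_{3} + v_{7} = v_{4} — sig = [3:1]

Hence PRS(X_Σ) =
    [2:]
    [2:]
    [2:]
    [2:1]
    [2:1]
    [2:1]
    [2:1]
    [2:1]
    [2:1,1]
    [2:1,1]
    [2:1,1]
    [2:1,1]
    [2:1,1]
    [2:1,2]
    [2:2]
    [3:1]


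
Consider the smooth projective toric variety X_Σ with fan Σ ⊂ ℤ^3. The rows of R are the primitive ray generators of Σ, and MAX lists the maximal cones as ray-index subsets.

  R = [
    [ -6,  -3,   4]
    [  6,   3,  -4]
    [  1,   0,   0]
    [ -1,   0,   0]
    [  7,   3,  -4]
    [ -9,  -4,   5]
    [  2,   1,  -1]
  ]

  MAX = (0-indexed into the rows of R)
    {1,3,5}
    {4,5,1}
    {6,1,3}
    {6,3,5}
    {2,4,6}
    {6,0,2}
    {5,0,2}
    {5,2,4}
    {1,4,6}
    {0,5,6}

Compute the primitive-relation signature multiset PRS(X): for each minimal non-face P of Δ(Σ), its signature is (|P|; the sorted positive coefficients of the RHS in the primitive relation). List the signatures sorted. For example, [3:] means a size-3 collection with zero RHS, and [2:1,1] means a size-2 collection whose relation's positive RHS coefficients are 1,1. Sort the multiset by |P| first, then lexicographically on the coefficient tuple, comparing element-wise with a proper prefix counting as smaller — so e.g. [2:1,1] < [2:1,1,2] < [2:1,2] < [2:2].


Minimal non-faces — 9 found among 7 rays, 10 max cones:

  {0,1}:  v_{0} + v_{1} = 0 — sig = [2:]
  {2,3}:  v_{2} + v_{3} = 0 — sig = [2:]
  {0,4}:  v_{0} + v_{4} = v_{2} — sig = [2:1]
  {1,2}:  v_{1} + v_{2} = v_{4} — sig = [2:1]
  {3,4}:  v_{3} + v_{4} = v_{1} — sig = [2:1]
  {0,3}:  v_{0} + v_{3} = v_{5} + v_{6} — sig = [2:1,1]
  {4,5,6}:  v_{4} + v_{5} + v_{6} = 0 — sig = [3:]
  {1,5,6}:  v_{1} + v_{5} + v_{6} = v_{3} — sig = [3:1]
  {2,5,6}:  v_{2} + v_{5} + v_{6} = v_{0} — sig = [3:1]

Signatures (|P|; sorted positive RHS coefficients), sorted:
    |P|=2: 6 collections, coeffs (), (), (1), (1), (1), (1,1)
    |P|=3: 3 collections, coeffs (), (1), (1)


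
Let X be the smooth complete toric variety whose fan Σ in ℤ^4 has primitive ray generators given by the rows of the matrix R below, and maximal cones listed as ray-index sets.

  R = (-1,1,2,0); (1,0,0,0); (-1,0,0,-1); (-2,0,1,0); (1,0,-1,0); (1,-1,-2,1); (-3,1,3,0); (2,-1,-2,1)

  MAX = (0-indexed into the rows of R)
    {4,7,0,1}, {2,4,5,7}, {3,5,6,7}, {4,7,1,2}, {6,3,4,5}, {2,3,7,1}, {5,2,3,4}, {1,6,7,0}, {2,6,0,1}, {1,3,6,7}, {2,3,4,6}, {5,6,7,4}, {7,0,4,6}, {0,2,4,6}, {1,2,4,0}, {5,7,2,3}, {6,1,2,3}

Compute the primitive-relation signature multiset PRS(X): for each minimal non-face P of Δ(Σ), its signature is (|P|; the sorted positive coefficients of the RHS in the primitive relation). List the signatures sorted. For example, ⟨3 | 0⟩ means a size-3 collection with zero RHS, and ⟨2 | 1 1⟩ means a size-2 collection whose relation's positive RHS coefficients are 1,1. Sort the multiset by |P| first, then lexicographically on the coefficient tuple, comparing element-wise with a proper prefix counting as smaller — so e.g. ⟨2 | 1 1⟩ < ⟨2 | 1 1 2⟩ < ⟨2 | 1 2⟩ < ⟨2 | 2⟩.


9 minimal non-faces of Δ(Σ) (on 8 rays):

  {0,3}:  v_{0} + v_{3} = v_{6}  ⟹  sig = ⟨2 | 1⟩
  {1,5}:  v_{1} + v_{5} = v_{7}  ⟹  sig = ⟨2 | 1⟩
  {0,5}:  v_{0} + v_{5} = v_{4} + v_{6} + v_{7}  ⟹  sig = ⟨2 | 1 1 1⟩
  {0,2,7}:  v_{0} + v_{2} + v_{7} = 0  ⟹  sig = ⟨3 | 0⟩
  {1,3,4}:  v_{1} + v_{3} + v_{4} = 0  ⟹  sig = ⟨3 | 0⟩
  {1,4,6}:  v_{1} + v_{4} + v_{6} = v_{0}  ⟹  sig = ⟨3 | 1⟩
  {2,6,7}:  v_{2} + v_{6} + v_{7} = v_{3}  ⟹  sig = ⟨3 | 1⟩
  {3,4,7}:  v_{3} + v_{4} + v_{7} = v_{5}  ⟹  sig = ⟨3 | 1⟩
  {2,5,6}:  v_{2} + v_{5} + v_{6} = 2·v_{3} + v_{4}  ⟹  sig = ⟨3 | 1 2⟩

Hence PRS(X_Σ) =
[⟨2 | 1⟩, ⟨2 | 1⟩, ⟨2 | 1 1 1⟩, ⟨3 | 0⟩, ⟨3 | 0⟩, ⟨3 | 1⟩, ⟨3 | 1⟩, ⟨3 | 1⟩, ⟨3 | 1 2⟩]


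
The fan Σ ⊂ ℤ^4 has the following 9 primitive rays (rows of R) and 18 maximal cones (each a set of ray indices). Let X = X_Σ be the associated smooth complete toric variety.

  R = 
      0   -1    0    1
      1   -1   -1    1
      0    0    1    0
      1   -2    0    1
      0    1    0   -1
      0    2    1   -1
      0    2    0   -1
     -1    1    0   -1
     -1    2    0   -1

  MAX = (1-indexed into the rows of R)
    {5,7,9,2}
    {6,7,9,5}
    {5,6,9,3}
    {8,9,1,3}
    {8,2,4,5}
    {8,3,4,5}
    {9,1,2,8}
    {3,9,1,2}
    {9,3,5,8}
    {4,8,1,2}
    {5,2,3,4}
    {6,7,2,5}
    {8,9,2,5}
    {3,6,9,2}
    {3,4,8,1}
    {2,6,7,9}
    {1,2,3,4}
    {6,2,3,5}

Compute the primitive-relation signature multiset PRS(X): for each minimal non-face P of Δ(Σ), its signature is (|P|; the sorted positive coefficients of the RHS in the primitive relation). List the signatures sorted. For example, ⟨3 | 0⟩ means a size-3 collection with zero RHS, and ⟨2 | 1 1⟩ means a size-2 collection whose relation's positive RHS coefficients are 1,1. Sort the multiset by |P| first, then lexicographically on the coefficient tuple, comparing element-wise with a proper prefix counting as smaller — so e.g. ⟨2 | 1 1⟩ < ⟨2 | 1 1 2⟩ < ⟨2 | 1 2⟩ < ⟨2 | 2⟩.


The 12 primitive collections of Σ (r=9, n=4):

  P = {1,5}:  v_{1} + v_{5} = 0  ⟹  sig = ⟨2 | 0⟩
  P = {4,9}:  v_{4} + v_{9} = 0  ⟹  sig = ⟨2 | 0⟩
  P = {3,7}:  v_{3} + v_{7} = v_{6}  ⟹  sig = ⟨2 | 1⟩
  P = {7,8}:  v_{7} + v_{8} = v_{5} + v_{9}  ⟹  sig = ⟨2 | 1 1⟩
  P = {1,7}:  v_{1} + v_{7} = v_{2} + v_{3} + v_{9}  ⟹  sig = ⟨2 | 1 1 1⟩
  P = {4,7}:  v_{4} + v_{7} = v_{2} + v_{3} + v_{5}  ⟹  sig = ⟨2 | 1 1 1⟩
  P = {6,8}:  v_{6} + v_{8} = v_{3} + v_{5} + v_{9}  ⟹  sig = ⟨2 | 1 1 1⟩
  P = {1,6}:  v_{1} + v_{6} = v_{2} + 2·v_{3} + v_{9}  ⟹  sig = ⟨2 | 1 1 2⟩
  P = {4,6}:  v_{4} + v_{6} = v_{2} + 2·v_{3} + v_{5}  ⟹  sig = ⟨2 | 1 1 2⟩
  P = {2,3,8}:  v_{2} + v_{3} + v_{8} = 0  ⟹  sig = ⟨3 | 0⟩
  P = {2,3,5,9}:  v_{2} + v_{3} + v_{5} + v_{9} = v_{7}  ⟹  sig = ⟨4 | 1⟩
  P = {2,5,6,9}:  v_{2} + v_{5} + v_{6} + v_{9} = 2·v_{7}  ⟹  sig = ⟨4 | 2⟩

Sorted signature multiset PRS(X):
{ ⟨2 | 0⟩ ×2,  ⟨2 | 1⟩,  ⟨2 | 1 1⟩,  ⟨2 | 1 1 1⟩ ×3,  ⟨2 | 1 1 2⟩ ×2,  ⟨3 | 0⟩,  ⟨4 | 1⟩,  ⟨4 | 2⟩ }


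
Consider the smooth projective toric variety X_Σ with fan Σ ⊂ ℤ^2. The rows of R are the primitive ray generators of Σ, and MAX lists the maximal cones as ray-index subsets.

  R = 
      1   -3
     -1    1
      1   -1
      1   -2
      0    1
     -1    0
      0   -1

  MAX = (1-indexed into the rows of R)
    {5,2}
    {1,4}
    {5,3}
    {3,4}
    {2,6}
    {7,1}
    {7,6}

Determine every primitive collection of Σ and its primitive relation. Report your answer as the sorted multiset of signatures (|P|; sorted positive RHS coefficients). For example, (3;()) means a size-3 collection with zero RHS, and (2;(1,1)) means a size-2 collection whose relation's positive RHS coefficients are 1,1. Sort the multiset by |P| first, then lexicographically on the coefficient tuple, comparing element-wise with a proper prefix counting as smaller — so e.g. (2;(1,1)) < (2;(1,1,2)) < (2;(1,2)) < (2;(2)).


The 14 primitive collections of Σ (r=7, n=2):

  {2,3}:  v_{2} + v_{3} = 0  so sig = (2;())
  {5,7}:  v_{5} + v_{7} = 0  so sig = (2;())
  {1,5}:  v_{1} + v_{5} = v_{4}  so sig = (2;(1))
  {2,4}:  v_{2} + v_{4} = v_{7}  so sig = (2;(1))
  {2,7}:  v_{2} + v_{7} = v_{6}  so sig = (2;(1))
  {3,6}:  v_{3} + v_{6} = v_{7}  so sig = (2;(1))
  {3,7}:  v_{3} + v_{7} = v_{4}  so sig = (2;(1))
  {4,5}:  v_{4} + v_{5} = v_{3}  so sig = (2;(1))
  {4,7}:  v_{4} + v_{7} = v_{1}  so sig = (2;(1))
  {5,6}:  v_{5} + v_{6} = v_{2}  so sig = (2;(1))
  {1,2}:  v_{1} + v_{2} = 2·v_{7}  so sig = (2;(2))
  {1,3}:  v_{1} + v_{3} = 2·v_{4}  so sig = (2;(2))
  {4,6}:  v_{4} + v_{6} = 2·v_{7}  so sig = (2;(2))
  {1,6}:  v_{1} + v_{6} = 3·v_{7}  so sig = (2;(3))

so the primitive-relation signature multiset is
{ (2;()) ×2,  (2;(1)) ×8,  (2;(2)) ×3,  (2;(3)) }


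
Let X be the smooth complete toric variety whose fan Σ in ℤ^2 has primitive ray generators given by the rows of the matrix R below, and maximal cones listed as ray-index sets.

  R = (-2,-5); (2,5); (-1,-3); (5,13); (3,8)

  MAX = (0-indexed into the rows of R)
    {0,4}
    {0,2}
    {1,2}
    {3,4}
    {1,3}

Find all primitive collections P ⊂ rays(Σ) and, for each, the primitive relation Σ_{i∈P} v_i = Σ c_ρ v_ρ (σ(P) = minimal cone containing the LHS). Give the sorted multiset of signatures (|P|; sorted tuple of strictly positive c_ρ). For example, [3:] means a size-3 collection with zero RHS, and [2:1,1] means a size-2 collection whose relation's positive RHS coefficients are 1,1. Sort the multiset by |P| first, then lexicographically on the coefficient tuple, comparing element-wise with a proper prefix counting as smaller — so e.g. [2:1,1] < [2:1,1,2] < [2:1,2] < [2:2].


5 collections generate NE(X_Σ); each relation:

  {0,1}:  v_{0} + v_{1} = 0  ⟹  sig = [2:]
  {0,3}:  v_{0} + v_{3} = v_{4}  ⟹  sig = [2:1]
  {1,4}:  v_{1} + v_{4} = v_{3}  ⟹  sig = [2:1]
  {2,4}:  v_{2} + v_{4} = v_{1}  ⟹  sig = [2:1]
  {2,3}:  v_{2} + v_{3} = 2·v_{1}  ⟹  sig = [2:2]

Sorted signature multiset PRS(X):
[[2:], [2:1], [2:1], [2:1], [2:2]]


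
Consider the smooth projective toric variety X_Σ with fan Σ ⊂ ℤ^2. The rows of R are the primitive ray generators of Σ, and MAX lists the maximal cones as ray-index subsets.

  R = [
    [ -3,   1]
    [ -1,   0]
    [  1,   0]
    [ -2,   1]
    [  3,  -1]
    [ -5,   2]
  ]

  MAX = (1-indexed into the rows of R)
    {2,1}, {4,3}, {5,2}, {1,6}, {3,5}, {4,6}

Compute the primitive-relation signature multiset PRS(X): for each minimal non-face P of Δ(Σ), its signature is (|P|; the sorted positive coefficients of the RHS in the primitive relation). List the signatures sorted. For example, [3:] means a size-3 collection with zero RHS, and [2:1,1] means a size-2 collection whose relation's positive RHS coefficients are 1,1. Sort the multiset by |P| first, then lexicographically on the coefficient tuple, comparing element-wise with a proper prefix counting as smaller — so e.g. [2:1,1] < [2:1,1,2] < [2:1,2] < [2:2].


|primitive collections| = 9. Relations:

  • {1,5}:  v_{1} + v_{5} = 0  ⟹  sig = [2:]
  • {2,3}:  v_{2} + v_{3} = 0  ⟹  sig = [2:]
  • {1,3}:  v_{1} + v_{3} = v_{4}  ⟹  sig = [2:1]
  • {1,4}:  v_{1} + v_{4} = v_{6}  ⟹  sig = [2:1]
  • {2,4}:  v_{2} + v_{4} = v_{1}  ⟹  sig = [2:1]
  • {4,5}:  v_{4} + v_{5} = v_{3}  ⟹  sig = [2:1]
  • {5,6}:  v_{5} + v_{6} = v_{4}  ⟹  sig = [2:1]
  • {2,6}:  v_{2} + v_{6} = 2·v_{1}  ⟹  sig = [2:2]
  • {3,6}:  v_{3} + v_{6} = 2·v_{4}  ⟹  sig = [2:2]

Sorted signature multiset PRS(X):
[[2:], [2:], [2:1], [2:1], [2:1], [2:1], [2:1], [2:2], [2:2]]


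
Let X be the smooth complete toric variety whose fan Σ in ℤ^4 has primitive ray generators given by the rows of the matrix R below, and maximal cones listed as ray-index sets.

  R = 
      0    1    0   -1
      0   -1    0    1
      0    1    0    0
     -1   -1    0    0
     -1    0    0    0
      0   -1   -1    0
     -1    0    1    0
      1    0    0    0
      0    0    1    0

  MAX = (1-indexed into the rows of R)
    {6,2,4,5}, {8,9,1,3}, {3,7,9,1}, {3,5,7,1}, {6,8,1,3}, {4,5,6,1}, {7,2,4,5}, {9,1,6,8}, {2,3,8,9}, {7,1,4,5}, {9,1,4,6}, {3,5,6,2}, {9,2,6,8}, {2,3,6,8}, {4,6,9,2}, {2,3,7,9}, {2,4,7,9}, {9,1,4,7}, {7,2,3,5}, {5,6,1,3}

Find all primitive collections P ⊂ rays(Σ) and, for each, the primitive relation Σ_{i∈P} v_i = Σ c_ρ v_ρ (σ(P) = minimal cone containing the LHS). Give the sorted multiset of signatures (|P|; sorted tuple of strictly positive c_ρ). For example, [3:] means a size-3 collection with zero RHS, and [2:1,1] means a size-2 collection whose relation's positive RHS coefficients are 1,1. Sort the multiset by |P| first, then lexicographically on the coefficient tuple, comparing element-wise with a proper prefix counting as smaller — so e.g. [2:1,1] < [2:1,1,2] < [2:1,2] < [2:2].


Minimal non-faces — 8 found among 9 rays, 20 max cones:

  • {1,2}:  v_{1} + v_{2} = 0  ⇒ sig = [2:]
  • {5,8}:  v_{5} + v_{8} = 0  ⇒ sig = [2:]
  • {3,4}:  v_{3} + v_{4} = v_{5}  ⇒ sig = [2:1]
  • {5,9}:  v_{5} + v_{9} = v_{7}  ⇒ sig = [2:1]
  • {6,7}:  v_{6} + v_{7} = v_{4}  ⇒ sig = [2:1]
  • {7,8}:  v_{7} + v_{8} = v_{9}  ⇒ sig = [2:1]
  • {4,8}:  v_{4} + v_{8} = v_{6} + v_{9}  ⇒ sig = [2:1,1]
  • {3,6,9}:  v_{3} + v_{6} + v_{9} = 0  ⇒ sig = [3:]

Sorted signature multiset PRS(X):
    |P|=2: 7 collections, coeffs (), (), (1), (1), (1), (1), (1,1)
    |P|=3: 1 collection, coeffs ()


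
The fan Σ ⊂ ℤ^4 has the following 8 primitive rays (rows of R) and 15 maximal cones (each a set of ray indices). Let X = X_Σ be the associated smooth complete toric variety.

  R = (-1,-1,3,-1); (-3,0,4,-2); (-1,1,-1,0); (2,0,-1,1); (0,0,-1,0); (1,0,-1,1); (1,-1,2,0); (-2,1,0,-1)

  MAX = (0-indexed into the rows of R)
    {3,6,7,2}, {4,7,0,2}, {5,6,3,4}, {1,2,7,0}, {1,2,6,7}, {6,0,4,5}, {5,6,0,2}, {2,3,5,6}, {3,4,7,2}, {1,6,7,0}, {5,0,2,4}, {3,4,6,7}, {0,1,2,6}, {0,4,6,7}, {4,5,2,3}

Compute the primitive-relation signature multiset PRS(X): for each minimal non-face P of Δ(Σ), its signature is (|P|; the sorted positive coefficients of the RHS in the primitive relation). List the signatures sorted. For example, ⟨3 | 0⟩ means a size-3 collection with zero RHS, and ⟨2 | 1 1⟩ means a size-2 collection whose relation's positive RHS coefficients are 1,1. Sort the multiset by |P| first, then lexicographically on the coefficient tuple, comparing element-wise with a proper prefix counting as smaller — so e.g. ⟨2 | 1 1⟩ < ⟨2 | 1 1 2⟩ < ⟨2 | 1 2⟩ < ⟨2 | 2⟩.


Σ has 7 primitive collections:

  {0,3}:  v_{0} + v_{3} = v_{6}  →  sig = ⟨2 | 1⟩
  {5,7}:  v_{5} + v_{7} = v_{2}  →  sig = ⟨2 | 1⟩
  {1,4}:  v_{1} + v_{4} = v_{0} + v_{7}  →  sig = ⟨2 | 1 1⟩
  {1,3}:  v_{1} + v_{3} = v_{2} + 2·v_{6} + v_{7}  →  sig = ⟨2 | 1 1 2⟩
  {1,5}:  v_{1} + v_{5} = v_{0} + 2·v_{2} + v_{6}  →  sig = ⟨2 | 1 1 2⟩
  {2,4,6}:  v_{2} + v_{4} + v_{6} = 0  →  sig = ⟨3 | 0⟩
  {0,2,6,7}:  v_{0} + v_{2} + v_{6} + v_{7} = v_{1}  →  sig = ⟨4 | 1⟩

Hence PRS(X_Σ) =
    |P|=2: 5 collections, coeffs (1), (1), (1,1), (1,1,2), (1,1,2)
    |P|=3: 1 collection, coeffs ()
    |P|=4: 1 collection, coeffs (1)


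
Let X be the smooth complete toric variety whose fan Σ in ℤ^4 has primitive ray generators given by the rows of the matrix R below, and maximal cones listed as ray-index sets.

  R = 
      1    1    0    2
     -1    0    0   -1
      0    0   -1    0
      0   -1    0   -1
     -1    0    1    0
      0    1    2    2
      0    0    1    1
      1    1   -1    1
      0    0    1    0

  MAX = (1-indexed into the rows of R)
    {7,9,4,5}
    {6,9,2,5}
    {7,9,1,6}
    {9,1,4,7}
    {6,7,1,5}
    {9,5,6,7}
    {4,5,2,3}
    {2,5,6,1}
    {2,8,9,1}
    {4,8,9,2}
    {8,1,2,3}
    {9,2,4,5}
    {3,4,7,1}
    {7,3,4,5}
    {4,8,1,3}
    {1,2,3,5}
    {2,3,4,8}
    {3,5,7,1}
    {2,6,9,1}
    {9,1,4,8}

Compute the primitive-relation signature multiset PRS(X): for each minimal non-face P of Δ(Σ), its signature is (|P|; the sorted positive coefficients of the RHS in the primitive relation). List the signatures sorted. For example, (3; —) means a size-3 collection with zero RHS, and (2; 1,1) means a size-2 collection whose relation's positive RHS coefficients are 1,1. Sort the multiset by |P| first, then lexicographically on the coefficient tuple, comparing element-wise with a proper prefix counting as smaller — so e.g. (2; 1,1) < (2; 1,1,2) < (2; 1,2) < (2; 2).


|primitive collections| = 10. Relations:

  {3,9}:  v_{3} + v_{9} = 0  →  sig = (2; —)
  {2,7}:  v_{2} + v_{7} = v_{5}  →  sig = (2; 1)
  {7,8}:  v_{7} + v_{8} = v_{1}  →  sig = (2; 1)
  {3,6}:  v_{3} + v_{6} = v_{1} + v_{5}  →  sig = (2; 1,1)
  {4,6}:  v_{4} + v_{6} = v_{7} + v_{9}  →  sig = (2; 1,1)
  {5,8}:  v_{5} + v_{8} = v_{1} + v_{2}  →  sig = (2; 1,1)
  {6,8}:  v_{6} + v_{8} = 2·v_{1} + v_{2} + v_{9}  →  sig = (2; 1,1,2)
  {1,2,4}:  v_{1} + v_{2} + v_{4} = 0  →  sig = (3; —)
  {1,4,5}:  v_{1} + v_{4} + v_{5} = v_{7}  →  sig = (3; 1)
  {1,5,9}:  v_{1} + v_{5} + v_{9} = v_{6}  →  sig = (3; 1)

so the primitive-relation signature multiset is
    |P|=2: 7 collections, coeffs (), (1), (1), (1,1), (1,1), (1,1), (1,1,2)
    |P|=3: 3 collections, coeffs (), (1), (1)


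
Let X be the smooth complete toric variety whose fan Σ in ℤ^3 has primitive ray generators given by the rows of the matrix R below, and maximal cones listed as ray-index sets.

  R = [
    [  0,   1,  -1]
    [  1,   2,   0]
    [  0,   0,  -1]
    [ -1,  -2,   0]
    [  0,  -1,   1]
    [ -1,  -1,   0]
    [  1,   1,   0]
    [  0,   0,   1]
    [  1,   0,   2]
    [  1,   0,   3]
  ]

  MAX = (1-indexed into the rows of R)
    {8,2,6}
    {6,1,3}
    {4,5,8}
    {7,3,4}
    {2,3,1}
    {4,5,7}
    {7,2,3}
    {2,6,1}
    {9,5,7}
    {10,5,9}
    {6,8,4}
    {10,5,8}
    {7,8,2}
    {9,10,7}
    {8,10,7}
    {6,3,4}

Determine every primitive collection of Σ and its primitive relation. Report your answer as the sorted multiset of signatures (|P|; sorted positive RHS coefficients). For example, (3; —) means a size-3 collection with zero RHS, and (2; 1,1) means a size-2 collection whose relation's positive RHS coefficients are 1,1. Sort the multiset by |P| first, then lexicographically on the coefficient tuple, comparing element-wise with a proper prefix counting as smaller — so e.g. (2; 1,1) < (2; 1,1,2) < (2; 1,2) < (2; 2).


Minimal non-faces — 25 found among 10 rays, 16 max cones:

  {1,5}:  v_{1} + v_{5} = 0 — sig = (2; —)
  {2,4}:  v_{2} + v_{4} = 0 — sig = (2; —)
  {3,8}:  v_{3} + v_{8} = 0 — sig = (2; —)
  {6,7}:  v_{6} + v_{7} = 0 — sig = (2; —)
  {3,10}:  v_{3} + v_{10} = v_{9} — sig = (2; 1)
  {8,9}:  v_{8} + v_{9} = v_{10} — sig = (2; 1)
  {1,4}:  v_{1} + v_{4} = v_{3} + v_{6} — sig = (2; 1,1)
  {1,7}:  v_{1} + v_{7} = v_{2} + v_{3} — sig = (2; 1,1)
  {1,8}:  v_{1} + v_{8} = v_{2} + v_{6} — sig = (2; 1,1)
  {1,9}:  v_{1} + v_{9} = v_{7} + v_{8} — sig = (2; 1,1)
  {2,5}:  v_{2} + v_{5} = v_{7} + v_{8} — sig = (2; 1,1)
  {3,5}:  v_{3} + v_{5} = v_{4} + v_{7} — sig = (2; 1,1)
  {3,9}:  v_{3} + v_{9} = v_{5} + v_{7} — sig = (2; 1,1)
  {5,6}:  v_{5} + v_{6} = v_{4} + v_{8} — sig = (2; 1,1)
  {6,9}:  v_{6} + v_{9} = v_{5} + v_{8} — sig = (2; 1,1)
  {1,10}:  v_{1} + v_{10} = v_{7} + 2·v_{8} — sig = (2; 1,2)
  {4,10}:  v_{4} + v_{10} = 2·v_{5} + v_{8} — sig = (2; 1,2)
  {6,10}:  v_{6} + v_{10} = v_{5} + 2·v_{8} — sig = (2; 1,2)
  {4,9}:  v_{4} + v_{9} = 2·v_{5} — sig = (2; 2)
  {2,9}:  v_{2} + v_{9} = 2·v_{7} + 2·v_{8} — sig = (2; 2,2)
  {2,10}:  v_{2} + v_{10} = 2·v_{7} + 3·v_{8} — sig = (2; 2,3)
  {2,3,6}:  v_{2} + v_{3} + v_{6} = v_{1} — sig = (3; 1)
  {4,7,8}:  v_{4} + v_{7} + v_{8} = v_{5} — sig = (3; 1)
  {5,7,8}:  v_{5} + v_{7} + v_{8} = v_{9} — sig = (3; 1)
  {5,7,10}:  v_{5} + v_{7} + v_{10} = 2·v_{9} — sig = (3; 2)

so the primitive-relation signature multiset is
{ (2; —) ×4,  (2; 1) ×2,  (2; 1,1) ×9,  (2; 1,2) ×3,  (2; 2),  (2; 2,2),  (2; 2,3),  (3; 1) ×3,  (3; 2) }


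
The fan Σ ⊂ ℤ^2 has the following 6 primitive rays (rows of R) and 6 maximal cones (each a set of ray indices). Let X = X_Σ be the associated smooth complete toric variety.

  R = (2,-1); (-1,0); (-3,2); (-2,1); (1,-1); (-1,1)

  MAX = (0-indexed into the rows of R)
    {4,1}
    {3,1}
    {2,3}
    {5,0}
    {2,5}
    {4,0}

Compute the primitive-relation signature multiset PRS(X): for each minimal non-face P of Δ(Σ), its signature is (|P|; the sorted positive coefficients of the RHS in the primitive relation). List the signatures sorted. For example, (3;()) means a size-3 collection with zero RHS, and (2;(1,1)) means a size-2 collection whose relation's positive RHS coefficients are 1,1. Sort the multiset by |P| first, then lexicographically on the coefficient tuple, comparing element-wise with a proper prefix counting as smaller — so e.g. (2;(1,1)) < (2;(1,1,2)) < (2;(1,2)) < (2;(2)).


Primitive collections (9):

  • {0,3}:  v_{0} + v_{3} = 0 — sig = (2;())
  • {4,5}:  v_{4} + v_{5} = 0 — sig = (2;())
  • {0,1}:  v_{0} + v_{1} = v_{4} — sig = (2;(1))
  • {0,2}:  v_{0} + v_{2} = v_{5} — sig = (2;(1))
  • {1,5}:  v_{1} + v_{5} = v_{3} — sig = (2;(1))
  • {2,4}:  v_{2} + v_{4} = v_{3} — sig = (2;(1))
  • {3,4}:  v_{3} + v_{4} = v_{1} — sig = (2;(1))
  • {3,5}:  v_{3} + v_{5} = v_{2} — sig = (2;(1))
  • {1,2}:  v_{1} + v_{2} = 2·v_{3} — sig = (2;(2))

so the primitive-relation signature multiset is
    (2;())
    (2;())
    (2;(1))
    (2;(1))
    (2;(1))
    (2;(1))
    (2;(1))
    (2;(1))
    (2;(2))


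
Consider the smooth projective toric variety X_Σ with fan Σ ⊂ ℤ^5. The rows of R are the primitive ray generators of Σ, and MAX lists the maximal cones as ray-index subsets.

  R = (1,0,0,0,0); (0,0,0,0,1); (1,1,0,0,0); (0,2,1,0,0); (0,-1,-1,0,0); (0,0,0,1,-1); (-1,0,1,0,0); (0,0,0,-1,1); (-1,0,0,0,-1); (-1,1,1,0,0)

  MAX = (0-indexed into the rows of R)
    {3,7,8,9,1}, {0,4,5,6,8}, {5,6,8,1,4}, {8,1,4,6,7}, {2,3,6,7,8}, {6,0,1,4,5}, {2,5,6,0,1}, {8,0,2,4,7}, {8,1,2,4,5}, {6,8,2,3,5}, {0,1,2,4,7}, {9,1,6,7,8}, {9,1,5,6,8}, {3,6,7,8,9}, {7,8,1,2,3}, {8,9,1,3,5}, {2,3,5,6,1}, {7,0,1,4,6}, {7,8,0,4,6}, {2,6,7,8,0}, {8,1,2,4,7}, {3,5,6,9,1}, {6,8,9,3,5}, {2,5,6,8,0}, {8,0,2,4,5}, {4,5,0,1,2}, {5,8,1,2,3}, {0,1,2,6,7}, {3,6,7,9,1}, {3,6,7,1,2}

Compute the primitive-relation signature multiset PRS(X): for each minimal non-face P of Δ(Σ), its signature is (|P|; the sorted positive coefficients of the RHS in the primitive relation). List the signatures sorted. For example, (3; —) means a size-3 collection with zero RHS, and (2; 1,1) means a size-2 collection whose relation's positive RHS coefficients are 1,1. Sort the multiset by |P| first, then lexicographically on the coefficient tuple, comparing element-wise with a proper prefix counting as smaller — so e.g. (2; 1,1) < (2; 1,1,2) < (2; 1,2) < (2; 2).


10 collections generate NE(X_Σ); each relation:

  P = {5,7}:  v_{5} + v_{7} = 0  so sig = (2; —)
  P = {2,9}:  v_{2} + v_{9} = v_{3}  so sig = (2; 1)
  P = {0,9}:  v_{0} + v_{9} = v_{2} + v_{6}  so sig = (2; 1,1)
  P = {4,9}:  v_{4} + v_{9} = v_{1} + v_{8}  so sig = (2; 1,1)
  P = {3,4}:  v_{3} + v_{4} = v_{1} + v_{2} + v_{8}  so sig = (2; 1,1,1)
  P = {0,3}:  v_{0} + v_{3} = 2·v_{2} + v_{6}  so sig = (2; 1,2)
  P = {0,1,8}:  v_{0} + v_{1} + v_{8} = 0  so sig = (3; —)
  P = {2,4,6}:  v_{2} + v_{4} + v_{6} = 0  so sig = (3; —)
  P = {1,2,6,8}:  v_{1} + v_{2} + v_{6} + v_{8} = v_{9}  so sig = (4; 1)
  P = {1,3,6,8}:  v_{1} + v_{3} + v_{6} + v_{8} = 2·v_{9}  so sig = (4; 2)

Signatures (|P|; sorted positive RHS coefficients), sorted:
    (2; —)
    (2; 1)
    (2; 1,1)
    (2; 1,1)
    (2; 1,1,1)
    (2; 1,2)
    (3; —)
    (3; —)
    (4; 1)
    (4; 2)


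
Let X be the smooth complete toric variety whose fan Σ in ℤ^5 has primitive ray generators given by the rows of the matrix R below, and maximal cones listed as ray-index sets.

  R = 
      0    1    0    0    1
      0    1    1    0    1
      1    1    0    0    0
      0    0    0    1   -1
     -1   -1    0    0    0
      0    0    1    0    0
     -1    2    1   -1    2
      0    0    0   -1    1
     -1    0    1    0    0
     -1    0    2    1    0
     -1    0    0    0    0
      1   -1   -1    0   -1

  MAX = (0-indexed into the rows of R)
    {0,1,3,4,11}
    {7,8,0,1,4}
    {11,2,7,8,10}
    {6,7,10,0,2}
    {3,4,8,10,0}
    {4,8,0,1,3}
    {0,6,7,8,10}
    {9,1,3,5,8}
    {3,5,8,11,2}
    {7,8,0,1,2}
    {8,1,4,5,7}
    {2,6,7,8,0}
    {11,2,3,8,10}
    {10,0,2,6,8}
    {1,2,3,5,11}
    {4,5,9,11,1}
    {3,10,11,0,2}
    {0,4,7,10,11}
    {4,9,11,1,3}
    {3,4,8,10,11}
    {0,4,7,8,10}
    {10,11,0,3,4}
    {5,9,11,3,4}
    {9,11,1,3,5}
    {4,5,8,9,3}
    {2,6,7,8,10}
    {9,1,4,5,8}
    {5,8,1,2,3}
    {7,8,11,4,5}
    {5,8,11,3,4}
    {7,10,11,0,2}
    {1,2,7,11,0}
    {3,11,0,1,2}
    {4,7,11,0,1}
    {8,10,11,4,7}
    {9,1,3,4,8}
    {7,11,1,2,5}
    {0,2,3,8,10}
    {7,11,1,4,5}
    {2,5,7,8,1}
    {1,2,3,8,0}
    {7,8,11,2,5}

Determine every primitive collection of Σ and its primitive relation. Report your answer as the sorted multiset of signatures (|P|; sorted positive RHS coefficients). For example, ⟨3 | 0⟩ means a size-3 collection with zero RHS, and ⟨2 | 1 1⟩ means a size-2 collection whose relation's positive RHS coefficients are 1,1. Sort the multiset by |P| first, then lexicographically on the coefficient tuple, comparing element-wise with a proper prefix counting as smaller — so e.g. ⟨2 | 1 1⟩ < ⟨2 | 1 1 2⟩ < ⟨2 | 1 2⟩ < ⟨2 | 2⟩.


|primitive collections| = 20. Relations:

  {2,4}:  v_{2} + v_{4} = 0 — sig = ⟨2 | 0⟩
  {3,7}:  v_{3} + v_{7} = 0 — sig = ⟨2 | 0⟩
  {0,5}:  v_{0} + v_{5} = v_{1} — sig = ⟨2 | 1⟩
  {5,10}:  v_{5} + v_{10} = v_{8} — sig = ⟨2 | 1⟩
  {1,10}:  v_{1} + v_{10} = v_{0} + v_{8} — sig = ⟨2 | 1 1⟩
  {2,9}:  v_{2} + v_{9} = v_{1} + v_{3} + v_{5} — sig = ⟨2 | 1 1 1⟩
  {6,11}:  v_{6} + v_{11} = v_{2} + v_{7} + v_{10} — sig = ⟨2 | 1 1 1⟩
  {7,9}:  v_{7} + v_{9} = v_{1} + v_{4} + v_{5} — sig = ⟨2 | 1 1 1⟩
  {3,6}:  v_{3} + v_{6} = v_{0} + v_{2} + v_{8} + v_{10} — sig = ⟨2 | 1 1 1 1⟩
  {4,6}:  v_{4} + v_{6} = v_{0} + v_{7} + v_{8} + v_{10} — sig = ⟨2 | 1 1 1 1⟩
  {9,10}:  v_{9} + v_{10} = v_{1} + v_{3} + v_{4} + v_{8} — sig = ⟨2 | 1 1 1 1⟩
  {5,6}:  v_{5} + v_{6} = v_{0} + v_{2} + v_{7} + 2·v_{8} — sig = ⟨2 | 1 1 1 2⟩
  {0,9}:  v_{0} + v_{9} = 2·v_{1} + v_{3} + v_{4} — sig = ⟨2 | 1 1 2⟩
  {6,9}:  v_{6} + v_{9} = v_{0} + v_{1} + 2·v_{8} — sig = ⟨2 | 1 1 2⟩
  {1,6}:  v_{1} + v_{6} = 2·v_{0} + v_{2} + v_{7} + 2·v_{8} — sig = ⟨2 | 1 1 2 2⟩
  {0,8,11}:  v_{0} + v_{8} + v_{11} = 0 — sig = ⟨3 | 0⟩
  {1,8,11}:  v_{1} + v_{8} + v_{11} = v_{5} — sig = ⟨3 | 1⟩
  {8,9,11}:  v_{8} + v_{9} + v_{11} = v_{3} + v_{4} + 2·v_{5} — sig = ⟨3 | 1 1 2⟩
  {1,3,4,5}:  v_{1} + v_{3} + v_{4} + v_{5} = v_{9} — sig = ⟨4 | 1⟩
  {0,2,7,8,10}:  v_{0} + v_{2} + v_{7} + v_{8} + v_{10} = v_{6} — sig = ⟨5 | 1⟩

so the primitive-relation signature multiset is
[⟨2 | 0⟩, ⟨2 | 0⟩, ⟨2 | 1⟩, ⟨2 | 1⟩, ⟨2 | 1 1⟩, ⟨2 | 1 1 1⟩, ⟨2 | 1 1 1⟩, ⟨2 | 1 1 1⟩, ⟨2 | 1 1 1 1⟩, ⟨2 | 1 1 1 1⟩, ⟨2 | 1 1 1 1⟩, ⟨2 | 1 1 1 2⟩, ⟨2 | 1 1 2⟩, ⟨2 | 1 1 2⟩, ⟨2 | 1 1 2 2⟩, ⟨3 | 0⟩, ⟨3 | 1⟩, ⟨3 | 1 1 2⟩, ⟨4 | 1⟩, ⟨5 | 1⟩]


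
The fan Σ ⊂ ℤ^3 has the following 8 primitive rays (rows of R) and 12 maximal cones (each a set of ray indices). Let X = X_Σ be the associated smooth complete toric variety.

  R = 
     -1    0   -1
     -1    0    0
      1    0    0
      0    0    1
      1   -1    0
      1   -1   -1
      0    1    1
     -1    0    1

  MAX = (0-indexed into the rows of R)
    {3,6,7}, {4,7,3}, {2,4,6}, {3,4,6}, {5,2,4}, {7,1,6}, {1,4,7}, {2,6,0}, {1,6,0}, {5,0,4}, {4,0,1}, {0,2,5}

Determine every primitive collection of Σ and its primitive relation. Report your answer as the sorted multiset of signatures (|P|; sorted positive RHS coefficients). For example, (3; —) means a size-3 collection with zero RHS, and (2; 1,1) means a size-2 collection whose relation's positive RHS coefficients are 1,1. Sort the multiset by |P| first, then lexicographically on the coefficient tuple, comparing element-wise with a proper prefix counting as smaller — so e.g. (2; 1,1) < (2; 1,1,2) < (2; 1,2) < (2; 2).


|primitive collections| = 14. Relations:

  • {1,2}:  v_{1} + v_{2} = 0 — sig = (2; —)
  • {0,3}:  v_{0} + v_{3} = v_{1} — sig = (2; 1)
  • {1,3}:  v_{1} + v_{3} = v_{7} — sig = (2; 1)
  • {2,7}:  v_{2} + v_{7} = v_{3} — sig = (2; 1)
  • {3,5}:  v_{3} + v_{5} = v_{4} — sig = (2; 1)
  • {5,6}:  v_{5} + v_{6} = v_{2} — sig = (2; 1)
  • {1,5}:  v_{1} + v_{5} = v_{0} + v_{4} — sig = (2; 1,1)
  • {2,3}:  v_{2} + v_{3} = v_{4} + v_{6} — sig = (2; 1,1)
  • {5,7}:  v_{5} + v_{7} = v_{1} + v_{4} — sig = (2; 1,1)
  • {0,7}:  v_{0} + v_{7} = 2·v_{1} — sig = (2; 2)
  • {0,4,6}:  v_{0} + v_{4} + v_{6} = 0 — sig = (3; —)
  • {0,2,4}:  v_{0} + v_{2} + v_{4} = v_{5} — sig = (3; 1)
  • {1,4,6}:  v_{1} + v_{4} + v_{6} = v_{3} — sig = (3; 1)
  • {4,6,7}:  v_{4} + v_{6} + v_{7} = 2·v_{3} — sig = (3; 2)

Hence PRS(X_Σ) =
    |P|=2: 10 collections, coeffs (), (1), (1), (1), (1), (1), (1,1), (1,1), (1,1), (2)
    |P|=3: 4 collections, coeffs (), (1), (1), (2)
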